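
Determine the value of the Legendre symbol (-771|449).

Reduce the numerator: -771 ≡ 127 (mod 449), so (-771|449) = (127|449).
449 ≡ 1 (mod 4), so quadratic reciprocity gives (127|449) = (449|127). Reduce: 449 ≡ 68 (mod 127). Now have (68|127).
Factor out 2: 68 = 2^2·17. Since 127 ≡ 7 (mod 8), (2|127) = +1, and (2|127)^2 = +1. Now have (17|127).
17 ≡ 1 (mod 4), so quadratic reciprocity gives (17|127) = (127|17). Reduce: 127 ≡ 8 (mod 17). Now have (8|17).
Factor out 2: 8 = 2^3. Since 17 ≡ 1 (mod 8), (2|17) = +1, and (2|17)^3 = +1. Now have (1|17).
(1|17) = 1. Collecting the sign factors: 1.

1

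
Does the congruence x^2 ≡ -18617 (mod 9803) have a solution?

yes

Pull out -1: (-18617/9803) = (-1/9803)·(18617/9803). Since 9803 ≡ 3 (mod 4), (-1/9803) = -1. Now have -(18617/9803).
Reduce the numerator: 18617 ≡ 8814 (mod 9803), so (18617/9803) = (8814/9803).
Factor out 2: 8814 = 2·4407. Since 9803 ≡ 3 (mod 8), (2/9803) = -1. Now have (4407/9803).
Both 4407 ≡ 3 and 9803 ≡ 3 (mod 4), so reciprocity gives (4407/9803) = -(9803/4407). Reduce: 9803 ≡ 989 (mod 4407). Now have -(989/4407).
989 ≡ 1 (mod 4), so quadratic reciprocity gives (989/4407) = (4407/989). Reduce: 4407 ≡ 451 (mod 989). Now have -(451/989).
989 ≡ 1 (mod 4), so quadratic reciprocity gives (451/989) = (989/451). Reduce: 989 ≡ 87 (mod 451). Now have -(87/451).
Both 87 ≡ 3 and 451 ≡ 3 (mod 4), so reciprocity gives (87/451) = -(451/87). Reduce: 451 ≡ 16 (mod 87). Now have (16/87).
Factor out 2: 16 = 2^4. Since 87 ≡ 7 (mod 8), (2/87) = +1, and (2/87)^4 = +1. Now have (1/87).
(1/87) = 1. Collecting the sign factors: 1.
The Legendre symbol is 1, so x^2 ≡ -18617 (mod 9803) has solution.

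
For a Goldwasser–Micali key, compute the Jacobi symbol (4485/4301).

Reduce the numerator: 4485 ≡ 184 (mod 4301), so (4485/4301) = (184/4301).
Factor out 2: 184 = 2^3·23. Since 4301 ≡ 5 (mod 8), (2/4301) = -1, and (2/4301)^3 = -1. Now have -(23/4301).
4301 ≡ 1 (mod 4), so quadratic reciprocity gives (23/4301) = (4301/23). Reduce: 4301 ≡ 0 (mod 23). Now have -(0/23).
The numerator is now 0 with denominator 23 > 1: the symbol is 0.

0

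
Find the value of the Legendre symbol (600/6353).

(600/6353)
  = (75/6353)    [6353 ≡ 1 mod 8 ⇒ (2/6353)^3 = +1]
  = (6353/75)    [QR: 6353 ≡ 1 mod 4, sign kept]
  = (53/75)    [6353 ≡ 53 mod 75]
  = (75/53)    [QR: 53 ≡ 1 mod 4, sign kept]
  = (22/53)    [75 ≡ 22 mod 53]
  = -(11/53)    [53 ≡ 5 mod 8 ⇒ (2/53) = -1]
  = -(53/11)    [QR: 53 ≡ 1 mod 4, sign kept]
  = -(9/11)    [53 ≡ 9 mod 11]
  = -(11/9)    [QR: 9 ≡ 1 mod 4, sign kept]
  = -(2/9)    [11 ≡ 2 mod 9]
  = -(1/9)    [9 ≡ 1 mod 8 ⇒ (2/9) = +1]
  = -1    [(1/9) = 1]

-1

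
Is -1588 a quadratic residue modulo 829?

yes

Pull out -1: (-1588|829) = (-1|829)·(1588|829). Since 829 ≡ 1 (mod 4), (-1|829) = +1. Now have (1588|829).
Reduce the numerator: 1588 ≡ 759 (mod 829), so (1588|829) = (759|829).
829 ≡ 1 (mod 4), so quadratic reciprocity gives (759|829) = (829|759). Reduce: 829 ≡ 70 (mod 759). Now have (70|759).
Factor out 2: 70 = 2·35. Since 759 ≡ 7 (mod 8), (2|759) = +1. Now have (35|759).
Both 35 ≡ 3 and 759 ≡ 3 (mod 4), so reciprocity gives (35|759) = -(759|35). Reduce: 759 ≡ 24 (mod 35). Now have -(24|35).
Factor out 2: 24 = 2^3·3. Since 35 ≡ 3 (mod 8), (2|35) = -1, and (2|35)^3 = -1. Now have (3|35).
Both 3 ≡ 3 and 35 ≡ 3 (mod 4), so reciprocity gives (3|35) = -(35|3). Reduce: 35 ≡ 2 (mod 3). Now have -(2|3).
Factor out 2: 2 = 2. Since 3 ≡ 3 (mod 8), (2|3) = -1. Now have (1|3).
(1|3) = 1. Collecting the sign factors: 1.
(-1588|829) = 1, and 829 is prime, so -1588 is a quadratic residue mod 829.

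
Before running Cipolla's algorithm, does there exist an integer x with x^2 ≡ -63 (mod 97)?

no

Reduce the numerator: -63 ≡ 34 (mod 97), so (-63/97) = (34/97).
Factor out 2: 34 = 2·17. Since 97 ≡ 1 (mod 8), (2/97) = +1. Now have (17/97).
17 ≡ 1 (mod 4), so quadratic reciprocity gives (17/97) = (97/17). Reduce: 97 ≡ 12 (mod 17). Now have (12/17).
Factor out 2: 12 = 2^2·3. Since 17 ≡ 1 (mod 8), (2/17) = +1, and (2/17)^2 = +1. Now have (3/17).
17 ≡ 1 (mod 4), so quadratic reciprocity gives (3/17) = (17/3). Reduce: 17 ≡ 2 (mod 3). Now have (2/3).
Factor out 2: 2 = 2. Since 3 ≡ 3 (mod 8), (2/3) = -1. Now have -(1/3).
(1/3) = 1. Collecting the sign factors: -1.
(-63/97) = -1, and 97 is prime, so -63 is not a quadratic residue mod 97.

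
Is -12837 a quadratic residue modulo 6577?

(-12837|6577)
  = (12837|6577)    [6577 ≡ 1 mod 4 ⇒ (-1|6577) = +1]
  = (6260|6577)    [12837 ≡ 6260 mod 6577]
  = (1565|6577)    [6577 ≡ 1 mod 8 ⇒ (2|6577)^2 = +1]
  = (6577|1565)    [QR: 1565 ≡ 1 mod 4, sign kept]
  = (317|1565)    [6577 ≡ 317 mod 1565]
  = (1565|317)    [QR: 317 ≡ 1 mod 4, sign kept]
  = (297|317)    [1565 ≡ 297 mod 317]
  = (317|297)    [QR: 297 ≡ 1 mod 4, sign kept]
  = (20|297)    [317 ≡ 20 mod 297]
  = (5|297)    [297 ≡ 1 mod 8 ⇒ (2|297)^2 = +1]
  = (297|5)    [QR: 5 ≡ 1 mod 4, sign kept]
  = (2|5)    [297 ≡ 2 mod 5]
  = -(1|5)    [5 ≡ 5 mod 8 ⇒ (2|5) = -1]
  = -1    [(1|5) = 1]
The Legendre symbol is -1, so x^2 ≡ -12837 (mod 6577) has no solution.

no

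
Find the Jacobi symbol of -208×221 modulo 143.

By multiplicativity, (-208·221/143) = (-208/143)·(221/143).
First factor (-208/143):
(-208/143)
  = (78/143)    [-208 ≡ 78 mod 143]
  = (39/143)    [143 ≡ 7 mod 8 ⇒ (2/143) = +1]
  = -(143/39)    [QR: both ≡ 3 mod 4, sign flips]
  = -(26/39)    [143 ≡ 26 mod 39]
  = -(13/39)    [39 ≡ 7 mod 8 ⇒ (2/39) = +1]
  = -(39/13)    [QR: 13 ≡ 1 mod 4, sign kept]
  = -(0/13)    [39 ≡ 0 mod 13]
  = 0    [numerator 0, gcd > 1]
Second factor (221/143):
(221/143)
  = (78/143)    [221 ≡ 78 mod 143]
  = (39/143)    [143 ≡ 7 mod 8 ⇒ (2/143) = +1]
  = -(143/39)    [QR: both ≡ 3 mod 4, sign flips]
  = -(26/39)    [143 ≡ 26 mod 39]
  = -(13/39)    [39 ≡ 7 mod 8 ⇒ (2/39) = +1]
  = -(39/13)    [QR: 13 ≡ 1 mod 4, sign kept]
  = -(0/13)    [39 ≡ 0 mod 13]
  = 0    [numerator 0, gcd > 1]
Product: (0)·(0) = 0.

0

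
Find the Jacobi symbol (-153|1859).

1

(-153|1859)
  = (1706|1859)    [-153 ≡ 1706 mod 1859]
  = -(853|1859)    [1859 ≡ 3 mod 8 ⇒ (2|1859) = -1]
  = -(1859|853)    [QR: 853 ≡ 1 mod 4, sign kept]
  = -(153|853)    [1859 ≡ 153 mod 853]
  = -(853|153)    [QR: 153 ≡ 1 mod 4, sign kept]
  = -(88|153)    [853 ≡ 88 mod 153]
  = -(11|153)    [153 ≡ 1 mod 8 ⇒ (2|153)^3 = +1]
  = -(153|11)    [QR: 153 ≡ 1 mod 4, sign kept]
  = -(10|11)    [153 ≡ 10 mod 11]
  = (5|11)    [11 ≡ 3 mod 8 ⇒ (2|11) = -1]
  = (11|5)    [QR: 5 ≡ 1 mod 4, sign kept]
  = (1|5)    [11 ≡ 1 mod 5]
  = 1    [(1|5) = 1]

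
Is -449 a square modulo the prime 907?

Reduce the numerator: -449 ≡ 458 (mod 907), so (-449/907) = (458/907).
Factor out 2: 458 = 2·229. Since 907 ≡ 3 (mod 8), (2/907) = -1. Now have -(229/907).
229 ≡ 1 (mod 4), so quadratic reciprocity gives (229/907) = (907/229). Reduce: 907 ≡ 220 (mod 229). Now have -(220/229).
Factor out 2: 220 = 2^2·55. Since 229 ≡ 5 (mod 8), (2/229) = -1, and (2/229)^2 = +1. Now have -(55/229).
229 ≡ 1 (mod 4), so quadratic reciprocity gives (55/229) = (229/55). Reduce: 229 ≡ 9 (mod 55). Now have -(9/55).
9 ≡ 1 (mod 4), so quadratic reciprocity gives (9/55) = (55/9). Reduce: 55 ≡ 1 (mod 9). Now have -(1/9).
(1/9) = 1. Collecting the sign factors: -1.
The Legendre symbol is -1, so x^2 ≡ -449 (mod 907) has no solution.

no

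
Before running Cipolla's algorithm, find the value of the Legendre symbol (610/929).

1

Factor out 2: 610 = 2·305. Since 929 ≡ 1 (mod 8), (2/929) = +1. Now have (305/929).
305 ≡ 1 (mod 4), so quadratic reciprocity gives (305/929) = (929/305). Reduce: 929 ≡ 14 (mod 305). Now have (14/305).
Factor out 2: 14 = 2·7. Since 305 ≡ 1 (mod 8), (2/305) = +1. Now have (7/305).
305 ≡ 1 (mod 4), so quadratic reciprocity gives (7/305) = (305/7). Reduce: 305 ≡ 4 (mod 7). Now have (4/7).
Factor out 2: 4 = 2^2. Since 7 ≡ 7 (mod 8), (2/7) = +1, and (2/7)^2 = +1. Now have (1/7).
(1/7) = 1. Collecting the sign factors: 1.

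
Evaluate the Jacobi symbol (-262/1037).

Pull out -1: (-262/1037) = (-1/1037)·(262/1037). Since 1037 ≡ 1 (mod 4), (-1/1037) = +1. Now have (262/1037).
Factor out 2: 262 = 2·131. Since 1037 ≡ 5 (mod 8), (2/1037) = -1. Now have -(131/1037).
1037 ≡ 1 (mod 4), so quadratic reciprocity gives (131/1037) = (1037/131). Reduce: 1037 ≡ 120 (mod 131). Now have -(120/131).
Factor out 2: 120 = 2^3·15. Since 131 ≡ 3 (mod 8), (2/131) = -1, and (2/131)^3 = -1. Now have (15/131).
Both 15 ≡ 3 and 131 ≡ 3 (mod 4), so reciprocity gives (15/131) = -(131/15). Reduce: 131 ≡ 11 (mod 15). Now have -(11/15).
Both 11 ≡ 3 and 15 ≡ 3 (mod 4), so reciprocity gives (11/15) = -(15/11). Reduce: 15 ≡ 4 (mod 11). Now have (4/11).
Factor out 2: 4 = 2^2. Since 11 ≡ 3 (mod 8), (2/11) = -1, and (2/11)^2 = +1. Now have (1/11).
(1/11) = 1. Collecting the sign factors: 1.

1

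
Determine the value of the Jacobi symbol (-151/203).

(-151/203)
  = (52/203)    [-151 ≡ 52 mod 203]
  = (13/203)    [203 ≡ 3 mod 8 ⇒ (2/203)^2 = +1]
  = (203/13)    [QR: 13 ≡ 1 mod 4, sign kept]
  = (8/13)    [203 ≡ 8 mod 13]
  = -(1/13)    [13 ≡ 5 mod 8 ⇒ (2/13)^3 = -1]
  = -1    [(1/13) = 1]

-1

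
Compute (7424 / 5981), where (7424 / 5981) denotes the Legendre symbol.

(7424 / 5981)
  = (1443 / 5981)    [7424 ≡ 1443 mod 5981]
  = (5981 / 1443)    [QR: 5981 ≡ 1 mod 4, sign kept]
  = (209 / 1443)    [5981 ≡ 209 mod 1443]
  = (1443 / 209)    [QR: 209 ≡ 1 mod 4, sign kept]
  = (189 / 209)    [1443 ≡ 189 mod 209]
  = (209 / 189)    [QR: 189 ≡ 1 mod 4, sign kept]
  = (20 / 189)    [209 ≡ 20 mod 189]
  = (5 / 189)    [189 ≡ 5 mod 8 ⇒ (2 / 189)^2 = +1]
  = (189 / 5)    [QR: 5 ≡ 1 mod 4, sign kept]
  = (4 / 5)    [189 ≡ 4 mod 5]
  = (1 / 5)    [5 ≡ 5 mod 8 ⇒ (2 / 5)^2 = +1]
  = 1    [(1 / 5) = 1]

1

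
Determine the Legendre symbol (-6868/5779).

Reduce the numerator: -6868 ≡ 4690 (mod 5779), so (-6868/5779) = (4690/5779).
Factor out 2: 4690 = 2·2345. Since 5779 ≡ 3 (mod 8), (2/5779) = -1. Now have -(2345/5779).
2345 ≡ 1 (mod 4), so quadratic reciprocity gives (2345/5779) = (5779/2345). Reduce: 5779 ≡ 1089 (mod 2345). Now have -(1089/2345).
1089 ≡ 1 (mod 4), so quadratic reciprocity gives (1089/2345) = (2345/1089). Reduce: 2345 ≡ 167 (mod 1089). Now have -(167/1089).
1089 ≡ 1 (mod 4), so quadratic reciprocity gives (167/1089) = (1089/167). Reduce: 1089 ≡ 87 (mod 167). Now have -(87/167).
Both 87 ≡ 3 and 167 ≡ 3 (mod 4), so reciprocity gives (87/167) = -(167/87). Reduce: 167 ≡ 80 (mod 87). Now have (80/87).
Factor out 2: 80 = 2^4·5. Since 87 ≡ 7 (mod 8), (2/87) = +1, and (2/87)^4 = +1. Now have (5/87).
5 ≡ 1 (mod 4), so quadratic reciprocity gives (5/87) = (87/5). Reduce: 87 ≡ 2 (mod 5). Now have (2/5).
Factor out 2: 2 = 2. Since 5 ≡ 5 (mod 8), (2/5) = -1. Now have -(1/5).
(1/5) = 1. Collecting the sign factors: -1.

-1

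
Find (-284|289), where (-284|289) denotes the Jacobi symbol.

1

(-284|289)
  = (5|289)    [-284 ≡ 5 mod 289]
  = (289|5)    [QR: 5 ≡ 1 mod 4, sign kept]
  = (4|5)    [289 ≡ 4 mod 5]
  = (1|5)    [5 ≡ 5 mod 8 ⇒ (2|5)^2 = +1]
  = 1    [(1|5) = 1]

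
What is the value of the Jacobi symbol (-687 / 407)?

-1

(-687 / 407)
  = -(687 / 407)    [407 ≡ 3 mod 4 ⇒ (-1 / 407) = -1]
  = -(280 / 407)    [687 ≡ 280 mod 407]
  = -(35 / 407)    [407 ≡ 7 mod 8 ⇒ (2 / 407)^3 = +1]
  = (407 / 35)    [QR: both ≡ 3 mod 4, sign flips]
  = (22 / 35)    [407 ≡ 22 mod 35]
  = -(11 / 35)    [35 ≡ 3 mod 8 ⇒ (2 / 35) = -1]
  = (35 / 11)    [QR: both ≡ 3 mod 4, sign flips]
  = (2 / 11)    [35 ≡ 2 mod 11]
  = -(1 / 11)    [11 ≡ 3 mod 8 ⇒ (2 / 11) = -1]
  = -1    [(1 / 11) = 1]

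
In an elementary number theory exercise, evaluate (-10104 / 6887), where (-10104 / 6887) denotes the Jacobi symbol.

(-10104 / 6887)
  = -(10104 / 6887)    [6887 ≡ 3 mod 4 ⇒ (-1 / 6887) = -1]
  = -(3217 / 6887)    [10104 ≡ 3217 mod 6887]
  = -(6887 / 3217)    [QR: 3217 ≡ 1 mod 4, sign kept]
  = -(453 / 3217)    [6887 ≡ 453 mod 3217]
  = -(3217 / 453)    [QR: 453 ≡ 1 mod 4, sign kept]
  = -(46 / 453)    [3217 ≡ 46 mod 453]
  = (23 / 453)    [453 ≡ 5 mod 8 ⇒ (2 / 453) = -1]
  = (453 / 23)    [QR: 453 ≡ 1 mod 4, sign kept]
  = (16 / 23)    [453 ≡ 16 mod 23]
  = (1 / 23)    [23 ≡ 7 mod 8 ⇒ (2 / 23)^4 = +1]
  = 1    [(1 / 23) = 1]

1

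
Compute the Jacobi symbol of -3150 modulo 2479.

Pull out -1: (-3150/2479) = (-1/2479)·(3150/2479). Since 2479 ≡ 3 (mod 4), (-1/2479) = -1. Now have -(3150/2479).
Reduce the numerator: 3150 ≡ 671 (mod 2479), so (3150/2479) = (671/2479).
Both 671 ≡ 3 and 2479 ≡ 3 (mod 4), so reciprocity gives (671/2479) = -(2479/671). Reduce: 2479 ≡ 466 (mod 671). Now have (466/671).
Factor out 2: 466 = 2·233. Since 671 ≡ 7 (mod 8), (2/671) = +1. Now have (233/671).
233 ≡ 1 (mod 4), so quadratic reciprocity gives (233/671) = (671/233). Reduce: 671 ≡ 205 (mod 233). Now have (205/233).
205 ≡ 1 (mod 4), so quadratic reciprocity gives (205/233) = (233/205). Reduce: 233 ≡ 28 (mod 205). Now have (28/205).
Factor out 2: 28 = 2^2·7. Since 205 ≡ 5 (mod 8), (2/205) = -1, and (2/205)^2 = +1. Now have (7/205).
205 ≡ 1 (mod 4), so quadratic reciprocity gives (7/205) = (205/7). Reduce: 205 ≡ 2 (mod 7). Now have (2/7).
Factor out 2: 2 = 2. Since 7 ≡ 7 (mod 8), (2/7) = +1. Now have (1/7).
(1/7) = 1. Collecting the sign factors: 1.

1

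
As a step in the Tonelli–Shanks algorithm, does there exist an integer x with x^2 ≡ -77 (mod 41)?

Pull out -1: (-77/41) = (-1/41)·(77/41). Since 41 ≡ 1 (mod 4), (-1/41) = +1. Now have (77/41).
Reduce the numerator: 77 ≡ 36 (mod 41), so (77/41) = (36/41).
Factor out 2: 36 = 2^2·9. Since 41 ≡ 1 (mod 8), (2/41) = +1, and (2/41)^2 = +1. Now have (9/41).
9 ≡ 1 (mod 4), so quadratic reciprocity gives (9/41) = (41/9). Reduce: 41 ≡ 5 (mod 9). Now have (5/9).
5 ≡ 1 (mod 4), so quadratic reciprocity gives (5/9) = (9/5). Reduce: 9 ≡ 4 (mod 5). Now have (4/5).
Factor out 2: 4 = 2^2. Since 5 ≡ 5 (mod 8), (2/5) = -1, and (2/5)^2 = +1. Now have (1/5).
(1/5) = 1. Collecting the sign factors: 1.
The Legendre symbol is 1, so x^2 ≡ -77 (mod 41) has solution.

yes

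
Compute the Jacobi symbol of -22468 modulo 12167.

1

(-22468 / 12167)
  = -(22468 / 12167)    [12167 ≡ 3 mod 4 ⇒ (-1 / 12167) = -1]
  = -(10301 / 12167)    [22468 ≡ 10301 mod 12167]
  = -(12167 / 10301)    [QR: 10301 ≡ 1 mod 4, sign kept]
  = -(1866 / 10301)    [12167 ≡ 1866 mod 10301]
  = (933 / 10301)    [10301 ≡ 5 mod 8 ⇒ (2 / 10301) = -1]
  = (10301 / 933)    [QR: 933 ≡ 1 mod 4, sign kept]
  = (38 / 933)    [10301 ≡ 38 mod 933]
  = -(19 / 933)    [933 ≡ 5 mod 8 ⇒ (2 / 933) = -1]
  = -(933 / 19)    [QR: 933 ≡ 1 mod 4, sign kept]
  = -(2 / 19)    [933 ≡ 2 mod 19]
  = (1 / 19)    [19 ≡ 3 mod 8 ⇒ (2 / 19) = -1]
  = 1    [(1 / 19) = 1]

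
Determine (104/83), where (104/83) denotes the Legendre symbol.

Reduce the numerator: 104 ≡ 21 (mod 83), so (104/83) = (21/83).
21 ≡ 1 (mod 4), so quadratic reciprocity gives (21/83) = (83/21). Reduce: 83 ≡ 20 (mod 21). Now have (20/21).
Factor out 2: 20 = 2^2·5. Since 21 ≡ 5 (mod 8), (2/21) = -1, and (2/21)^2 = +1. Now have (5/21).
5 ≡ 1 (mod 4), so quadratic reciprocity gives (5/21) = (21/5). Reduce: 21 ≡ 1 (mod 5). Now have (1/5).
(1/5) = 1. Collecting the sign factors: 1.

1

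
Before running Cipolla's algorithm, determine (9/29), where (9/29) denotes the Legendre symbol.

(9/29)
  = (29/9)    [QR: 9 ≡ 1 mod 4, sign kept]
  = (2/9)    [29 ≡ 2 mod 9]
  = (1/9)    [9 ≡ 1 mod 8 ⇒ (2/9) = +1]
  = 1    [(1/9) = 1]

1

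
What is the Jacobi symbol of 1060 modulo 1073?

(1060/1073)
  = (265/1073)    [1073 ≡ 1 mod 8 ⇒ (2/1073)^2 = +1]
  = (1073/265)    [QR: 265 ≡ 1 mod 4, sign kept]
  = (13/265)    [1073 ≡ 13 mod 265]
  = (265/13)    [QR: 13 ≡ 1 mod 4, sign kept]
  = (5/13)    [265 ≡ 5 mod 13]
  = (13/5)    [QR: 5 ≡ 1 mod 4, sign kept]
  = (3/5)    [13 ≡ 3 mod 5]
  = (5/3)    [QR: 5 ≡ 1 mod 4, sign kept]
  = (2/3)    [5 ≡ 2 mod 3]
  = -(1/3)    [3 ≡ 3 mod 8 ⇒ (2/3) = -1]
  = -1    [(1/3) = 1]

-1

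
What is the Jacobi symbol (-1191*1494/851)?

By multiplicativity, (-1191·1494/851) = (-1191/851)·(1494/851).
First factor (-1191/851):
(-1191/851)
  = (511/851)    [-1191 ≡ 511 mod 851]
  = -(851/511)    [QR: both ≡ 3 mod 4, sign flips]
  = -(340/511)    [851 ≡ 340 mod 511]
  = -(85/511)    [511 ≡ 7 mod 8 ⇒ (2/511)^2 = +1]
  = -(511/85)    [QR: 85 ≡ 1 mod 4, sign kept]
  = -(1/85)    [511 ≡ 1 mod 85]
  = -1    [(1/85) = 1]
Second factor (1494/851):
(1494/851)
  = (643/851)    [1494 ≡ 643 mod 851]
  = -(851/643)    [QR: both ≡ 3 mod 4, sign flips]
  = -(208/643)    [851 ≡ 208 mod 643]
  = -(13/643)    [643 ≡ 3 mod 8 ⇒ (2/643)^4 = +1]
  = -(643/13)    [QR: 13 ≡ 1 mod 4, sign kept]
  = -(6/13)    [643 ≡ 6 mod 13]
  = (3/13)    [13 ≡ 5 mod 8 ⇒ (2/13) = -1]
  = (13/3)    [QR: 13 ≡ 1 mod 4, sign kept]
  = (1/3)    [13 ≡ 1 mod 3]
  = 1    [(1/3) = 1]
Product: (-1)·(1) = -1.

-1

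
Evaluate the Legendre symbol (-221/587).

1

Pull out -1: (-221/587) = (-1/587)·(221/587). Since 587 ≡ 3 (mod 4), (-1/587) = -1. Now have -(221/587).
221 ≡ 1 (mod 4), so quadratic reciprocity gives (221/587) = (587/221). Reduce: 587 ≡ 145 (mod 221). Now have -(145/221).
145 ≡ 1 (mod 4), so quadratic reciprocity gives (145/221) = (221/145). Reduce: 221 ≡ 76 (mod 145). Now have -(76/145).
Factor out 2: 76 = 2^2·19. Since 145 ≡ 1 (mod 8), (2/145) = +1, and (2/145)^2 = +1. Now have -(19/145).
145 ≡ 1 (mod 4), so quadratic reciprocity gives (19/145) = (145/19). Reduce: 145 ≡ 12 (mod 19). Now have -(12/19).
Factor out 2: 12 = 2^2·3. Since 19 ≡ 3 (mod 8), (2/19) = -1, and (2/19)^2 = +1. Now have -(3/19).
Both 3 ≡ 3 and 19 ≡ 3 (mod 4), so reciprocity gives (3/19) = -(19/3). Reduce: 19 ≡ 1 (mod 3). Now have (1/3).
(1/3) = 1. Collecting the sign factors: 1.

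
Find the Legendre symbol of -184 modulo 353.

1

Reduce the numerator: -184 ≡ 169 (mod 353), so (-184 / 353) = (169 / 353).
169 ≡ 1 (mod 4), so quadratic reciprocity gives (169 / 353) = (353 / 169). Reduce: 353 ≡ 15 (mod 169). Now have (15 / 169).
169 ≡ 1 (mod 4), so quadratic reciprocity gives (15 / 169) = (169 / 15). Reduce: 169 ≡ 4 (mod 15). Now have (4 / 15).
Factor out 2: 4 = 2^2. Since 15 ≡ 7 (mod 8), (2 / 15) = +1, and (2 / 15)^2 = +1. Now have (1 / 15).
(1 / 15) = 1. Collecting the sign factors: 1.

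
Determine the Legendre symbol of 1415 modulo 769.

(1415|769)
  = (646|769)    [1415 ≡ 646 mod 769]
  = (323|769)    [769 ≡ 1 mod 8 ⇒ (2|769) = +1]
  = (769|323)    [QR: 769 ≡ 1 mod 4, sign kept]
  = (123|323)    [769 ≡ 123 mod 323]
  = -(323|123)    [QR: both ≡ 3 mod 4, sign flips]
  = -(77|123)    [323 ≡ 77 mod 123]
  = -(123|77)    [QR: 77 ≡ 1 mod 4, sign kept]
  = -(46|77)    [123 ≡ 46 mod 77]
  = (23|77)    [77 ≡ 5 mod 8 ⇒ (2|77) = -1]
  = (77|23)    [QR: 77 ≡ 1 mod 4, sign kept]
  = (8|23)    [77 ≡ 8 mod 23]
  = (1|23)    [23 ≡ 7 mod 8 ⇒ (2|23)^3 = +1]
  = 1    [(1|23) = 1]

1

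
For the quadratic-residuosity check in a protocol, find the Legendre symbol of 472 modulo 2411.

Factor out 2: 472 = 2^3·59. Since 2411 ≡ 3 (mod 8), (2 / 2411) = -1, and (2 / 2411)^3 = -1. Now have -(59 / 2411).
Both 59 ≡ 3 and 2411 ≡ 3 (mod 4), so reciprocity gives (59 / 2411) = -(2411 / 59). Reduce: 2411 ≡ 51 (mod 59). Now have (51 / 59).
Both 51 ≡ 3 and 59 ≡ 3 (mod 4), so reciprocity gives (51 / 59) = -(59 / 51). Reduce: 59 ≡ 8 (mod 51). Now have -(8 / 51).
Factor out 2: 8 = 2^3. Since 51 ≡ 3 (mod 8), (2 / 51) = -1, and (2 / 51)^3 = -1. Now have (1 / 51).
(1 / 51) = 1. Collecting the sign factors: 1.

1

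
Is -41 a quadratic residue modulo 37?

Pull out -1: (-41/37) = (-1/37)·(41/37). Since 37 ≡ 1 (mod 4), (-1/37) = +1. Now have (41/37).
Reduce the numerator: 41 ≡ 4 (mod 37), so (41/37) = (4/37).
Factor out 2: 4 = 2^2. Since 37 ≡ 5 (mod 8), (2/37) = -1, and (2/37)^2 = +1. Now have (1/37).
(1/37) = 1. Collecting the sign factors: 1.
The Legendre symbol is 1, so x^2 ≡ -41 (mod 37) has solution.

yes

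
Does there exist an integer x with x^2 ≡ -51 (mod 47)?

no

Pull out -1: (-51/47) = (-1/47)·(51/47). Since 47 ≡ 3 (mod 4), (-1/47) = -1. Now have -(51/47).
Reduce the numerator: 51 ≡ 4 (mod 47), so (51/47) = (4/47).
Factor out 2: 4 = 2^2. Since 47 ≡ 7 (mod 8), (2/47) = +1, and (2/47)^2 = +1. Now have -(1/47).
(1/47) = 1. Collecting the sign factors: -1.
The Legendre symbol is -1, so x^2 ≡ -51 (mod 47) has no solution.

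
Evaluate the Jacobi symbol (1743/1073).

-1

Reduce the numerator: 1743 ≡ 670 (mod 1073), so (1743/1073) = (670/1073).
Factor out 2: 670 = 2·335. Since 1073 ≡ 1 (mod 8), (2/1073) = +1. Now have (335/1073).
1073 ≡ 1 (mod 4), so quadratic reciprocity gives (335/1073) = (1073/335). Reduce: 1073 ≡ 68 (mod 335). Now have (68/335).
Factor out 2: 68 = 2^2·17. Since 335 ≡ 7 (mod 8), (2/335) = +1, and (2/335)^2 = +1. Now have (17/335).
17 ≡ 1 (mod 4), so quadratic reciprocity gives (17/335) = (335/17). Reduce: 335 ≡ 12 (mod 17). Now have (12/17).
Factor out 2: 12 = 2^2·3. Since 17 ≡ 1 (mod 8), (2/17) = +1, and (2/17)^2 = +1. Now have (3/17).
17 ≡ 1 (mod 4), so quadratic reciprocity gives (3/17) = (17/3). Reduce: 17 ≡ 2 (mod 3). Now have (2/3).
Factor out 2: 2 = 2. Since 3 ≡ 3 (mod 8), (2/3) = -1. Now have -(1/3).
(1/3) = 1. Collecting the sign factors: -1.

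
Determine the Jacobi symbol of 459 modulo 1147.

Both 459 ≡ 3 and 1147 ≡ 3 (mod 4), so reciprocity gives (459/1147) = -(1147/459). Reduce: 1147 ≡ 229 (mod 459). Now have -(229/459).
229 ≡ 1 (mod 4), so quadratic reciprocity gives (229/459) = (459/229). Reduce: 459 ≡ 1 (mod 229). Now have -(1/229).
(1/229) = 1. Collecting the sign factors: -1.

-1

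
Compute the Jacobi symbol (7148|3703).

(7148|3703)
  = (3445|3703)    [7148 ≡ 3445 mod 3703]
  = (3703|3445)    [QR: 3445 ≡ 1 mod 4, sign kept]
  = (258|3445)    [3703 ≡ 258 mod 3445]
  = -(129|3445)    [3445 ≡ 5 mod 8 ⇒ (2|3445) = -1]
  = -(3445|129)    [QR: 129 ≡ 1 mod 4, sign kept]
  = -(91|129)    [3445 ≡ 91 mod 129]
  = -(129|91)    [QR: 129 ≡ 1 mod 4, sign kept]
  = -(38|91)    [129 ≡ 38 mod 91]
  = (19|91)    [91 ≡ 3 mod 8 ⇒ (2|91) = -1]
  = -(91|19)    [QR: both ≡ 3 mod 4, sign flips]
  = -(15|19)    [91 ≡ 15 mod 19]
  = (19|15)    [QR: both ≡ 3 mod 4, sign flips]
  = (4|15)    [19 ≡ 4 mod 15]
  = (1|15)    [15 ≡ 7 mod 8 ⇒ (2|15)^2 = +1]
  = 1    [(1|15) = 1]

1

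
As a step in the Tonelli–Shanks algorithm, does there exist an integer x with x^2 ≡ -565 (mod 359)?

Pull out -1: (-565|359) = (-1|359)·(565|359). Since 359 ≡ 3 (mod 4), (-1|359) = -1. Now have -(565|359).
Reduce the numerator: 565 ≡ 206 (mod 359), so (565|359) = (206|359).
Factor out 2: 206 = 2·103. Since 359 ≡ 7 (mod 8), (2|359) = +1. Now have -(103|359).
Both 103 ≡ 3 and 359 ≡ 3 (mod 4), so reciprocity gives (103|359) = -(359|103). Reduce: 359 ≡ 50 (mod 103). Now have (50|103).
Factor out 2: 50 = 2·25. Since 103 ≡ 7 (mod 8), (2|103) = +1. Now have (25|103).
25 ≡ 1 (mod 4), so quadratic reciprocity gives (25|103) = (103|25). Reduce: 103 ≡ 3 (mod 25). Now have (3|25).
25 ≡ 1 (mod 4), so quadratic reciprocity gives (3|25) = (25|3). Reduce: 25 ≡ 1 (mod 3). Now have (1|3).
(1|3) = 1. Collecting the sign factors: 1.
The Legendre symbol is 1, so x^2 ≡ -565 (mod 359) has solution.

yes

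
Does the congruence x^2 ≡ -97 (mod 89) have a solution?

(-97/89)
  = (97/89)    [89 ≡ 1 mod 4 ⇒ (-1/89) = +1]
  = (8/89)    [97 ≡ 8 mod 89]
  = (1/89)    [89 ≡ 1 mod 8 ⇒ (2/89)^3 = +1]
  = 1    [(1/89) = 1]
(-97/89) = 1, and 89 is prime, so -97 is a quadratic residue mod 89.

yes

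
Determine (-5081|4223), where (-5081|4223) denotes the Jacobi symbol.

1

(-5081|4223)
  = (3365|4223)    [-5081 ≡ 3365 mod 4223]
  = (4223|3365)    [QR: 3365 ≡ 1 mod 4, sign kept]
  = (858|3365)    [4223 ≡ 858 mod 3365]
  = -(429|3365)    [3365 ≡ 5 mod 8 ⇒ (2|3365) = -1]
  = -(3365|429)    [QR: 429 ≡ 1 mod 4, sign kept]
  = -(362|429)    [3365 ≡ 362 mod 429]
  = (181|429)    [429 ≡ 5 mod 8 ⇒ (2|429) = -1]
  = (429|181)    [QR: 181 ≡ 1 mod 4, sign kept]
  = (67|181)    [429 ≡ 67 mod 181]
  = (181|67)    [QR: 181 ≡ 1 mod 4, sign kept]
  = (47|67)    [181 ≡ 47 mod 67]
  = -(67|47)    [QR: both ≡ 3 mod 4, sign flips]
  = -(20|47)    [67 ≡ 20 mod 47]
  = -(5|47)    [47 ≡ 7 mod 8 ⇒ (2|47)^2 = +1]
  = -(47|5)    [QR: 5 ≡ 1 mod 4, sign kept]
  = -(2|5)    [47 ≡ 2 mod 5]
  = (1|5)    [5 ≡ 5 mod 8 ⇒ (2|5) = -1]
  = 1    [(1|5) = 1]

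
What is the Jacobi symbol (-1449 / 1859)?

1

Reduce the numerator: -1449 ≡ 410 (mod 1859), so (-1449 / 1859) = (410 / 1859).
Factor out 2: 410 = 2·205. Since 1859 ≡ 3 (mod 8), (2 / 1859) = -1. Now have -(205 / 1859).
205 ≡ 1 (mod 4), so quadratic reciprocity gives (205 / 1859) = (1859 / 205). Reduce: 1859 ≡ 14 (mod 205). Now have -(14 / 205).
Factor out 2: 14 = 2·7. Since 205 ≡ 5 (mod 8), (2 / 205) = -1. Now have (7 / 205).
205 ≡ 1 (mod 4), so quadratic reciprocity gives (7 / 205) = (205 / 7). Reduce: 205 ≡ 2 (mod 7). Now have (2 / 7).
Factor out 2: 2 = 2. Since 7 ≡ 7 (mod 8), (2 / 7) = +1. Now have (1 / 7).
(1 / 7) = 1. Collecting the sign factors: 1.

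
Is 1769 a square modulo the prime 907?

yes

Reduce the numerator: 1769 ≡ 862 (mod 907), so (1769/907) = (862/907).
Factor out 2: 862 = 2·431. Since 907 ≡ 3 (mod 8), (2/907) = -1. Now have -(431/907).
Both 431 ≡ 3 and 907 ≡ 3 (mod 4), so reciprocity gives (431/907) = -(907/431). Reduce: 907 ≡ 45 (mod 431). Now have (45/431).
45 ≡ 1 (mod 4), so quadratic reciprocity gives (45/431) = (431/45). Reduce: 431 ≡ 26 (mod 45). Now have (26/45).
Factor out 2: 26 = 2·13. Since 45 ≡ 5 (mod 8), (2/45) = -1. Now have -(13/45).
13 ≡ 1 (mod 4), so quadratic reciprocity gives (13/45) = (45/13). Reduce: 45 ≡ 6 (mod 13). Now have -(6/13).
Factor out 2: 6 = 2·3. Since 13 ≡ 5 (mod 8), (2/13) = -1. Now have (3/13).
13 ≡ 1 (mod 4), so quadratic reciprocity gives (3/13) = (13/3). Reduce: 13 ≡ 1 (mod 3). Now have (1/3).
(1/3) = 1. Collecting the sign factors: 1.
(1769/907) = 1, and 907 is prime, so 1769 is a quadratic residue mod 907.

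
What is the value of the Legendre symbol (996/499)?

1

(996/499)
  = (497/499)    [996 ≡ 497 mod 499]
  = (499/497)    [QR: 497 ≡ 1 mod 4, sign kept]
  = (2/497)    [499 ≡ 2 mod 497]
  = (1/497)    [497 ≡ 1 mod 8 ⇒ (2/497) = +1]
  = 1    [(1/497) = 1]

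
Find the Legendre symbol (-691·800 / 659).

-1

By multiplicativity, (-691·800 / 659) = (-691 / 659)·(800 / 659).
First factor (-691 / 659):
(-691 / 659)
  = -(691 / 659)    [659 ≡ 3 mod 4 ⇒ (-1 / 659) = -1]
  = -(32 / 659)    [691 ≡ 32 mod 659]
  = (1 / 659)    [659 ≡ 3 mod 8 ⇒ (2 / 659)^5 = -1]
  = 1    [(1 / 659) = 1]
Second factor (800 / 659):
(800 / 659)
  = (141 / 659)    [800 ≡ 141 mod 659]
  = (659 / 141)    [QR: 141 ≡ 1 mod 4, sign kept]
  = (95 / 141)    [659 ≡ 95 mod 141]
  = (141 / 95)    [QR: 141 ≡ 1 mod 4, sign kept]
  = (46 / 95)    [141 ≡ 46 mod 95]
  = (23 / 95)    [95 ≡ 7 mod 8 ⇒ (2 / 95) = +1]
  = -(95 / 23)    [QR: both ≡ 3 mod 4, sign flips]
  = -(3 / 23)    [95 ≡ 3 mod 23]
  = (23 / 3)    [QR: both ≡ 3 mod 4, sign flips]
  = (2 / 3)    [23 ≡ 2 mod 3]
  = -(1 / 3)    [3 ≡ 3 mod 8 ⇒ (2 / 3) = -1]
  = -1    [(1 / 3) = 1]
Product: (1)·(-1) = -1.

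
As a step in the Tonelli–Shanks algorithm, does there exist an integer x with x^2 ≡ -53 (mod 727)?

Pull out -1: (-53/727) = (-1/727)·(53/727). Since 727 ≡ 3 (mod 4), (-1/727) = -1. Now have -(53/727).
53 ≡ 1 (mod 4), so quadratic reciprocity gives (53/727) = (727/53). Reduce: 727 ≡ 38 (mod 53). Now have -(38/53).
Factor out 2: 38 = 2·19. Since 53 ≡ 5 (mod 8), (2/53) = -1. Now have (19/53).
53 ≡ 1 (mod 4), so quadratic reciprocity gives (19/53) = (53/19). Reduce: 53 ≡ 15 (mod 19). Now have (15/19).
Both 15 ≡ 3 and 19 ≡ 3 (mod 4), so reciprocity gives (15/19) = -(19/15). Reduce: 19 ≡ 4 (mod 15). Now have -(4/15).
Factor out 2: 4 = 2^2. Since 15 ≡ 7 (mod 8), (2/15) = +1, and (2/15)^2 = +1. Now have -(1/15).
(1/15) = 1. Collecting the sign factors: -1.
The Legendre symbol is -1, so x^2 ≡ -53 (mod 727) has no solution.

no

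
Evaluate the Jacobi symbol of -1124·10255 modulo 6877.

1

By multiplicativity, (-1124·10255 / 6877) = (-1124 / 6877)·(10255 / 6877).
First factor (-1124 / 6877):
Reduce the numerator: -1124 ≡ 5753 (mod 6877), so (-1124 / 6877) = (5753 / 6877).
5753 ≡ 1 (mod 4), so quadratic reciprocity gives (5753 / 6877) = (6877 / 5753). Reduce: 6877 ≡ 1124 (mod 5753). Now have (1124 / 5753).
Factor out 2: 1124 = 2^2·281. Since 5753 ≡ 1 (mod 8), (2 / 5753) = +1, and (2 / 5753)^2 = +1. Now have (281 / 5753).
281 ≡ 1 (mod 4), so quadratic reciprocity gives (281 / 5753) = (5753 / 281). Reduce: 5753 ≡ 133 (mod 281). Now have (133 / 281).
133 ≡ 1 (mod 4), so quadratic reciprocity gives (133 / 281) = (281 / 133). Reduce: 281 ≡ 15 (mod 133). Now have (15 / 133).
133 ≡ 1 (mod 4), so quadratic reciprocity gives (15 / 133) = (133 / 15). Reduce: 133 ≡ 13 (mod 15). Now have (13 / 15).
13 ≡ 1 (mod 4), so quadratic reciprocity gives (13 / 15) = (15 / 13). Reduce: 15 ≡ 2 (mod 13). Now have (2 / 13).
Factor out 2: 2 = 2. Since 13 ≡ 5 (mod 8), (2 / 13) = -1. Now have -(1 / 13).
(1 / 13) = 1. Collecting the sign factors: -1.
Second factor (10255 / 6877):
Reduce the numerator: 10255 ≡ 3378 (mod 6877), so (10255 / 6877) = (3378 / 6877).
Factor out 2: 3378 = 2·1689. Since 6877 ≡ 5 (mod 8), (2 / 6877) = -1. Now have -(1689 / 6877).
1689 ≡ 1 (mod 4), so quadratic reciprocity gives (1689 / 6877) = (6877 / 1689). Reduce: 6877 ≡ 121 (mod 1689). Now have -(121 / 1689).
121 ≡ 1 (mod 4), so quadratic reciprocity gives (121 / 1689) = (1689 / 121). Reduce: 1689 ≡ 116 (mod 121). Now have -(116 / 121).
Factor out 2: 116 = 2^2·29. Since 121 ≡ 1 (mod 8), (2 / 121) = +1, and (2 / 121)^2 = +1. Now have -(29 / 121).
29 ≡ 1 (mod 4), so quadratic reciprocity gives (29 / 121) = (121 / 29). Reduce: 121 ≡ 5 (mod 29). Now have -(5 / 29).
5 ≡ 1 (mod 4), so quadratic reciprocity gives (5 / 29) = (29 / 5). Reduce: 29 ≡ 4 (mod 5). Now have -(4 / 5).
Factor out 2: 4 = 2^2. Since 5 ≡ 5 (mod 8), (2 / 5) = -1, and (2 / 5)^2 = +1. Now have -(1 / 5).
(1 / 5) = 1. Collecting the sign factors: -1.
Product: (-1)·(-1) = 1.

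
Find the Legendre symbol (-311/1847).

1

Reduce the numerator: -311 ≡ 1536 (mod 1847), so (-311/1847) = (1536/1847).
Factor out 2: 1536 = 2^9·3. Since 1847 ≡ 7 (mod 8), (2/1847) = +1, and (2/1847)^9 = +1. Now have (3/1847).
Both 3 ≡ 3 and 1847 ≡ 3 (mod 4), so reciprocity gives (3/1847) = -(1847/3). Reduce: 1847 ≡ 2 (mod 3). Now have -(2/3).
Factor out 2: 2 = 2. Since 3 ≡ 3 (mod 8), (2/3) = -1. Now have (1/3).
(1/3) = 1. Collecting the sign factors: 1.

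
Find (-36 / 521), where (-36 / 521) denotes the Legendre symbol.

Reduce the numerator: -36 ≡ 485 (mod 521), so (-36 / 521) = (485 / 521).
485 ≡ 1 (mod 4), so quadratic reciprocity gives (485 / 521) = (521 / 485). Reduce: 521 ≡ 36 (mod 485). Now have (36 / 485).
Factor out 2: 36 = 2^2·9. Since 485 ≡ 5 (mod 8), (2 / 485) = -1, and (2 / 485)^2 = +1. Now have (9 / 485).
9 ≡ 1 (mod 4), so quadratic reciprocity gives (9 / 485) = (485 / 9). Reduce: 485 ≡ 8 (mod 9). Now have (8 / 9).
Factor out 2: 8 = 2^3. Since 9 ≡ 1 (mod 8), (2 / 9) = +1, and (2 / 9)^3 = +1. Now have (1 / 9).
(1 / 9) = 1. Collecting the sign factors: 1.

1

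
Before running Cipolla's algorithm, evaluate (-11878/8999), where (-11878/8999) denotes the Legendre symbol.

(-11878/8999)
  = (6120/8999)    [-11878 ≡ 6120 mod 8999]
  = (765/8999)    [8999 ≡ 7 mod 8 ⇒ (2/8999)^3 = +1]
  = (8999/765)    [QR: 765 ≡ 1 mod 4, sign kept]
  = (584/765)    [8999 ≡ 584 mod 765]
  = -(73/765)    [765 ≡ 5 mod 8 ⇒ (2/765)^3 = -1]
  = -(765/73)    [QR: 73 ≡ 1 mod 4, sign kept]
  = -(35/73)    [765 ≡ 35 mod 73]
  = -(73/35)    [QR: 73 ≡ 1 mod 4, sign kept]
  = -(3/35)    [73 ≡ 3 mod 35]
  = (35/3)    [QR: both ≡ 3 mod 4, sign flips]
  = (2/3)    [35 ≡ 2 mod 3]
  = -(1/3)    [3 ≡ 3 mod 8 ⇒ (2/3) = -1]
  = -1    [(1/3) = 1]

-1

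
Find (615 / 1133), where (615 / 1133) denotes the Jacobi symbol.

(615 / 1133)
  = (1133 / 615)    [QR: 1133 ≡ 1 mod 4, sign kept]
  = (518 / 615)    [1133 ≡ 518 mod 615]
  = (259 / 615)    [615 ≡ 7 mod 8 ⇒ (2 / 615) = +1]
  = -(615 / 259)    [QR: both ≡ 3 mod 4, sign flips]
  = -(97 / 259)    [615 ≡ 97 mod 259]
  = -(259 / 97)    [QR: 97 ≡ 1 mod 4, sign kept]
  = -(65 / 97)    [259 ≡ 65 mod 97]
  = -(97 / 65)    [QR: 65 ≡ 1 mod 4, sign kept]
  = -(32 / 65)    [97 ≡ 32 mod 65]
  = -(1 / 65)    [65 ≡ 1 mod 8 ⇒ (2 / 65)^5 = +1]
  = -1    [(1 / 65) = 1]

-1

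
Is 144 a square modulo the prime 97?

(144|97)
  = (47|97)    [144 ≡ 47 mod 97]
  = (97|47)    [QR: 97 ≡ 1 mod 4, sign kept]
  = (3|47)    [97 ≡ 3 mod 47]
  = -(47|3)    [QR: both ≡ 3 mod 4, sign flips]
  = -(2|3)    [47 ≡ 2 mod 3]
  = (1|3)    [3 ≡ 3 mod 8 ⇒ (2|3) = -1]
  = 1    [(1|3) = 1]
(144|97) = 1, and 97 is prime, so 144 is a quadratic residue mod 97.

yes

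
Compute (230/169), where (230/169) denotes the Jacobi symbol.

1

(230/169)
  = (61/169)    [230 ≡ 61 mod 169]
  = (169/61)    [QR: 61 ≡ 1 mod 4, sign kept]
  = (47/61)    [169 ≡ 47 mod 61]
  = (61/47)    [QR: 61 ≡ 1 mod 4, sign kept]
  = (14/47)    [61 ≡ 14 mod 47]
  = (7/47)    [47 ≡ 7 mod 8 ⇒ (2/47) = +1]
  = -(47/7)    [QR: both ≡ 3 mod 4, sign flips]
  = -(5/7)    [47 ≡ 5 mod 7]
  = -(7/5)    [QR: 5 ≡ 1 mod 4, sign kept]
  = -(2/5)    [7 ≡ 2 mod 5]
  = (1/5)    [5 ≡ 5 mod 8 ⇒ (2/5) = -1]
  = 1    [(1/5) = 1]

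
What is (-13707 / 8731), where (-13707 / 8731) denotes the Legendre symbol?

(-13707 / 8731)
  = (3755 / 8731)    [-13707 ≡ 3755 mod 8731]
  = -(8731 / 3755)    [QR: both ≡ 3 mod 4, sign flips]
  = -(1221 / 3755)    [8731 ≡ 1221 mod 3755]
  = -(3755 / 1221)    [QR: 1221 ≡ 1 mod 4, sign kept]
  = -(92 / 1221)    [3755 ≡ 92 mod 1221]
  = -(23 / 1221)    [1221 ≡ 5 mod 8 ⇒ (2 / 1221)^2 = +1]
  = -(1221 / 23)    [QR: 1221 ≡ 1 mod 4, sign kept]
  = -(2 / 23)    [1221 ≡ 2 mod 23]
  = -(1 / 23)    [23 ≡ 7 mod 8 ⇒ (2 / 23) = +1]
  = -1    [(1 / 23) = 1]

-1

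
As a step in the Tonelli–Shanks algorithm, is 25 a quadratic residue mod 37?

(25|37)
  = (37|25)    [QR: 25 ≡ 1 mod 4, sign kept]
  = (12|25)    [37 ≡ 12 mod 25]
  = (3|25)    [25 ≡ 1 mod 8 ⇒ (2|25)^2 = +1]
  = (25|3)    [QR: 25 ≡ 1 mod 4, sign kept]
  = (1|3)    [25 ≡ 1 mod 3]
  = 1    [(1|3) = 1]
(25|37) = 1, and 37 is prime, so 25 is a quadratic residue mod 37.

yes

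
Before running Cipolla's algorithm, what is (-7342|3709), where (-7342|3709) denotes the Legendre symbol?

1

(-7342|3709)
  = (76|3709)    [-7342 ≡ 76 mod 3709]
  = (19|3709)    [3709 ≡ 5 mod 8 ⇒ (2|3709)^2 = +1]
  = (3709|19)    [QR: 3709 ≡ 1 mod 4, sign kept]
  = (4|19)    [3709 ≡ 4 mod 19]
  = (1|19)    [19 ≡ 3 mod 8 ⇒ (2|19)^2 = +1]
  = 1    [(1|19) = 1]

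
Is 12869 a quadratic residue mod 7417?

no

(12869/7417)
  = (5452/7417)    [12869 ≡ 5452 mod 7417]
  = (1363/7417)    [7417 ≡ 1 mod 8 ⇒ (2/7417)^2 = +1]
  = (7417/1363)    [QR: 7417 ≡ 1 mod 4, sign kept]
  = (602/1363)    [7417 ≡ 602 mod 1363]
  = -(301/1363)    [1363 ≡ 3 mod 8 ⇒ (2/1363) = -1]
  = -(1363/301)    [QR: 301 ≡ 1 mod 4, sign kept]
  = -(159/301)    [1363 ≡ 159 mod 301]
  = -(301/159)    [QR: 301 ≡ 1 mod 4, sign kept]
  = -(142/159)    [301 ≡ 142 mod 159]
  = -(71/159)    [159 ≡ 7 mod 8 ⇒ (2/159) = +1]
  = (159/71)    [QR: both ≡ 3 mod 4, sign flips]
  = (17/71)    [159 ≡ 17 mod 71]
  = (71/17)    [QR: 17 ≡ 1 mod 4, sign kept]
  = (3/17)    [71 ≡ 3 mod 17]
  = (17/3)    [QR: 17 ≡ 1 mod 4, sign kept]
  = (2/3)    [17 ≡ 2 mod 3]
  = -(1/3)    [3 ≡ 3 mod 8 ⇒ (2/3) = -1]
  = -1    [(1/3) = 1]
(12869/7417) = -1, and 7417 is prime, so 12869 is not a quadratic residue mod 7417.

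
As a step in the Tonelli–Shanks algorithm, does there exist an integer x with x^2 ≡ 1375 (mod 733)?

yes

(1375/733)
  = (642/733)    [1375 ≡ 642 mod 733]
  = -(321/733)    [733 ≡ 5 mod 8 ⇒ (2/733) = -1]
  = -(733/321)    [QR: 321 ≡ 1 mod 4, sign kept]
  = -(91/321)    [733 ≡ 91 mod 321]
  = -(321/91)    [QR: 321 ≡ 1 mod 4, sign kept]
  = -(48/91)    [321 ≡ 48 mod 91]
  = -(3/91)    [91 ≡ 3 mod 8 ⇒ (2/91)^4 = +1]
  = (91/3)    [QR: both ≡ 3 mod 4, sign flips]
  = (1/3)    [91 ≡ 1 mod 3]
  = 1    [(1/3) = 1]
(1375/733) = 1, and 733 is prime, so 1375 is a quadratic residue mod 733.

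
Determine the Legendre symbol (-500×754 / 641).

-1

By multiplicativity, (-500·754 / 641) = (-500 / 641)·(754 / 641).
First factor (-500 / 641):
Pull out -1: (-500 / 641) = (-1 / 641)·(500 / 641). Since 641 ≡ 1 (mod 4), (-1 / 641) = +1. Now have (500 / 641).
Factor out 2: 500 = 2^2·125. Since 641 ≡ 1 (mod 8), (2 / 641) = +1, and (2 / 641)^2 = +1. Now have (125 / 641).
125 ≡ 1 (mod 4), so quadratic reciprocity gives (125 / 641) = (641 / 125). Reduce: 641 ≡ 16 (mod 125). Now have (16 / 125).
Factor out 2: 16 = 2^4. Since 125 ≡ 5 (mod 8), (2 / 125) = -1, and (2 / 125)^4 = +1. Now have (1 / 125).
(1 / 125) = 1. Collecting the sign factors: 1.
Second factor (754 / 641):
Reduce the numerator: 754 ≡ 113 (mod 641), so (754 / 641) = (113 / 641).
113 ≡ 1 (mod 4), so quadratic reciprocity gives (113 / 641) = (641 / 113). Reduce: 641 ≡ 76 (mod 113). Now have (76 / 113).
Factor out 2: 76 = 2^2·19. Since 113 ≡ 1 (mod 8), (2 / 113) = +1, and (2 / 113)^2 = +1. Now have (19 / 113).
113 ≡ 1 (mod 4), so quadratic reciprocity gives (19 / 113) = (113 / 19). Reduce: 113 ≡ 18 (mod 19). Now have (18 / 19).
Factor out 2: 18 = 2·9. Since 19 ≡ 3 (mod 8), (2 / 19) = -1. Now have -(9 / 19).
9 ≡ 1 (mod 4), so quadratic reciprocity gives (9 / 19) = (19 / 9). Reduce: 19 ≡ 1 (mod 9). Now have -(1 / 9).
(1 / 9) = 1. Collecting the sign factors: -1.
Product: (1)·(-1) = -1.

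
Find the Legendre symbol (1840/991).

-1

Reduce the numerator: 1840 ≡ 849 (mod 991), so (1840/991) = (849/991).
849 ≡ 1 (mod 4), so quadratic reciprocity gives (849/991) = (991/849). Reduce: 991 ≡ 142 (mod 849). Now have (142/849).
Factor out 2: 142 = 2·71. Since 849 ≡ 1 (mod 8), (2/849) = +1. Now have (71/849).
849 ≡ 1 (mod 4), so quadratic reciprocity gives (71/849) = (849/71). Reduce: 849 ≡ 68 (mod 71). Now have (68/71).
Factor out 2: 68 = 2^2·17. Since 71 ≡ 7 (mod 8), (2/71) = +1, and (2/71)^2 = +1. Now have (17/71).
17 ≡ 1 (mod 4), so quadratic reciprocity gives (17/71) = (71/17). Reduce: 71 ≡ 3 (mod 17). Now have (3/17).
17 ≡ 1 (mod 4), so quadratic reciprocity gives (3/17) = (17/3). Reduce: 17 ≡ 2 (mod 3). Now have (2/3).
Factor out 2: 2 = 2. Since 3 ≡ 3 (mod 8), (2/3) = -1. Now have -(1/3).
(1/3) = 1. Collecting the sign factors: -1.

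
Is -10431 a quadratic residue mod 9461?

yes

Reduce the numerator: -10431 ≡ 8491 (mod 9461), so (-10431/9461) = (8491/9461).
9461 ≡ 1 (mod 4), so quadratic reciprocity gives (8491/9461) = (9461/8491). Reduce: 9461 ≡ 970 (mod 8491). Now have (970/8491).
Factor out 2: 970 = 2·485. Since 8491 ≡ 3 (mod 8), (2/8491) = -1. Now have -(485/8491).
485 ≡ 1 (mod 4), so quadratic reciprocity gives (485/8491) = (8491/485). Reduce: 8491 ≡ 246 (mod 485). Now have -(246/485).
Factor out 2: 246 = 2·123. Since 485 ≡ 5 (mod 8), (2/485) = -1. Now have (123/485).
485 ≡ 1 (mod 4), so quadratic reciprocity gives (123/485) = (485/123). Reduce: 485 ≡ 116 (mod 123). Now have (116/123).
Factor out 2: 116 = 2^2·29. Since 123 ≡ 3 (mod 8), (2/123) = -1, and (2/123)^2 = +1. Now have (29/123).
29 ≡ 1 (mod 4), so quadratic reciprocity gives (29/123) = (123/29). Reduce: 123 ≡ 7 (mod 29). Now have (7/29).
29 ≡ 1 (mod 4), so quadratic reciprocity gives (7/29) = (29/7). Reduce: 29 ≡ 1 (mod 7). Now have (1/7).
(1/7) = 1. Collecting the sign factors: 1.
The Legendre symbol is 1, so x^2 ≡ -10431 (mod 9461) has solution.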